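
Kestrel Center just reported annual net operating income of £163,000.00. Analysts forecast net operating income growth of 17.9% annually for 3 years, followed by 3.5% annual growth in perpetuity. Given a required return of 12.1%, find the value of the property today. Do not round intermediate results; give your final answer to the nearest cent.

£2823571.21

D_1 = 192177.00000
D_2 = 226576.68300
D_3 = 267133.90926
Terminal value at year 3: TV = D_3×(1+g_2)/(r−g_2) = 276483.59608/0.086 = 3214925.53583
P_0 = D_1/(1+r)^1 + D_2/(1+r)^2 + D_3/(1+r)^3 + TV/(1+r)^3
    = 171433.54148 + 180303.43034 + 189632.24297 + 2282201.99384 = 2823571.20862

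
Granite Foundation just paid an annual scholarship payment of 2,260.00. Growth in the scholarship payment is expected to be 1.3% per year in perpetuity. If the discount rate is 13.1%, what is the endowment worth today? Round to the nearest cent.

19401.53

D₁ = D₀ × (1 + g) = 2,260.00 × 1.013 = 2,289.3800
Growing perpetuity: P = D₁ / (r − g) = 2,289.3800 / (0.131 − 0.013) = 19,401.53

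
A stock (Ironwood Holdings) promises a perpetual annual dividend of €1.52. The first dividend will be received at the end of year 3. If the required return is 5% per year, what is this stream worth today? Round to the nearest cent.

Value at end of year 2: C / r = €1.52 / 0.05 = €30.4000
Discount to today: PV = €30.4000 / (1 + 0.05)^2 = €30.4000 / 1.102500 = €27.57

€27.57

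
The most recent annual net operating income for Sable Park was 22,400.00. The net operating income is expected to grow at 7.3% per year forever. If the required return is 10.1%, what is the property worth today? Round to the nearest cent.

D₁ = D₀ × (1 + g) = 22,400.00 × 1.073 = 24,035.2000
Growing perpetuity: P = D₁ / (r − g) = 24,035.2000 / (0.101 − 0.073) = 858,400.00

858400.00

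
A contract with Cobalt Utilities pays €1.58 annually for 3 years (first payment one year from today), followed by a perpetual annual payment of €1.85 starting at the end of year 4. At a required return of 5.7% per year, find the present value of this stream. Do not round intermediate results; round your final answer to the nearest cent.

€31.73

PV of 3-year annuity: €1.58 × [1 − (1+0.057)^−3] / 0.057 = 4.24691
Perpetuity value at year 3: €1.85 / 0.057 = 32.45614
PV of perpetuity: 32.45614 / (1+0.057)^3 = 27.48349
Total PV = 4.24691 + 27.48349 = 31.73040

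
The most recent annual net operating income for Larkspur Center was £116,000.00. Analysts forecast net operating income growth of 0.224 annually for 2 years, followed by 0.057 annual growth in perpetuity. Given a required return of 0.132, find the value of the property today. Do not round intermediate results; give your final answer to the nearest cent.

£2172405.37

D_1 = 141984.00000
D_2 = 173788.41600
Terminal value at year 2: TV = D_2×(1+g_2)/(r−g_2) = 183694.35571/0.075 = 2449258.07616
P_0 = D_1/(1+r)^1 + D_2/(1+r)^2 + TV/(1+r)^2
    = 125427.56184 + 135621.32128 + 1911356.48791 = 2172405.37102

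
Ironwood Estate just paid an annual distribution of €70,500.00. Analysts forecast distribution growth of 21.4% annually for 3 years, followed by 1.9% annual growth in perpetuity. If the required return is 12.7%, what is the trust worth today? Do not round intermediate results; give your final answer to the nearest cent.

D_1 = 85587.00000
D_2 = 103902.61800
D_3 = 126137.77825
Terminal value at year 3: TV = D_3×(1+g_2)/(r−g_2) = 128534.39604/0.108 = 1190133.29666
P_0 = D_1/(1+r)^1 + D_2/(1+r)^2 + D_3/(1+r)^3 + TV/(1+r)^3
    = 75942.32476 + 81804.77574 + 88119.78504 + 831426.49035 = 1077293.37589

€1077293.38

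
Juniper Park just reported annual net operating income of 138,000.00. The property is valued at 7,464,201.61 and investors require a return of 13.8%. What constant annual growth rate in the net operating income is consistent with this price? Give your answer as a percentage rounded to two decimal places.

P = D₀(1+g)/(r−g) ⇒ P(r−g) = D₀(1+g) ⇒ g(P+D₀) = P·r − D₀
g = (P·r − D₀)/(P + D₀) = (7,464,201.61×0.138 − 138,000.00) / (7,464,201.61 + 138,000.00) = 0.117342

11.73%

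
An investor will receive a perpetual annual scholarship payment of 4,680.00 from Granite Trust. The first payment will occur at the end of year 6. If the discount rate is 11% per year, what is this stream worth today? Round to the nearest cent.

25248.66

Value at end of year 5: C / r = 4,680.00 / 0.11 = 42,545.4545
Discount to today: PV = 42,545.4545 / (1 + 0.11)^5 = 42,545.4545 / 1.685058 = 25,248.66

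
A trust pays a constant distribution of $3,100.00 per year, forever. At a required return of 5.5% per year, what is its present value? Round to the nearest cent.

$56363.64

Level perpetuity: PV = C / r = $3,100.00 / 0.055 = $56,363.64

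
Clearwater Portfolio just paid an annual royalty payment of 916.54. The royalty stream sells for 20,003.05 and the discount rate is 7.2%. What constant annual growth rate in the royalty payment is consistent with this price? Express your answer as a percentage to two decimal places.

2.50%

P = D₀(1+g)/(r−g) ⇒ P(r−g) = D₀(1+g) ⇒ g(P+D₀) = P·r − D₀
g = (P·r − D₀)/(P + D₀) = (20,003.05×0.072 − 916.54) / (20,003.05 + 916.54) = 0.025033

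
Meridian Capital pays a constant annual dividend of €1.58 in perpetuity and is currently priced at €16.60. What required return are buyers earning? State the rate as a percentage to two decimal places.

P = C/r ⇒ r = C/P = €1.58/€16.60 = 0.095181

9.52%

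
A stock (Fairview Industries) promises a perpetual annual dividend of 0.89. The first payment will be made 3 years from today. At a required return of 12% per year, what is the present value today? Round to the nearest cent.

5.91

Value at end of year 2: C / r = 0.89 / 0.12 = 7.4167
Discount to today: PV = 7.4167 / (1 + 0.12)^2 = 7.4167 / 1.254400 = 5.91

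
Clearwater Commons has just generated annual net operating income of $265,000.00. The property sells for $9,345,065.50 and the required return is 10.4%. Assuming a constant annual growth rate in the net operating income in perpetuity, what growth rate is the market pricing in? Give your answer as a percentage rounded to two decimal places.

P = D₀(1+g)/(r−g) ⇒ P(r−g) = D₀(1+g) ⇒ g(P+D₀) = P·r − D₀
g = (P·r − D₀)/(P + D₀) = ($9,345,065.50×0.104 − $265,000.00) / ($9,345,065.50 + $265,000.00) = 0.073557

7.36%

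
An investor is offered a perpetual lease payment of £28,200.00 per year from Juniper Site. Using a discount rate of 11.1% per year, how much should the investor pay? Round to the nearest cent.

Level perpetuity: PV = C / r = £28,200.00 / 0.111 = £254,054.05

£254054.05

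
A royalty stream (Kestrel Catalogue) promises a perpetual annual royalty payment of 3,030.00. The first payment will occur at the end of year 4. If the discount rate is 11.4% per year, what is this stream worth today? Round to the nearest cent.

Value at end of year 3: C / r = 3,030.00 / 0.114 = 26,578.9474
Discount to today: PV = 26,578.9474 / (1 + 0.114)^3 = 26,578.9474 / 1.382470 = 19,225.70

19225.70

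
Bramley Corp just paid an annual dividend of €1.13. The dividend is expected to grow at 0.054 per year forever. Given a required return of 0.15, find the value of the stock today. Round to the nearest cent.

€12.41

D₁ = D₀ × (1 + g) = €1.13 × 1.054 = €1.1910
Growing perpetuity: P = D₁ / (r − g) = €1.1910 / (0.15 − 0.054) = €12.41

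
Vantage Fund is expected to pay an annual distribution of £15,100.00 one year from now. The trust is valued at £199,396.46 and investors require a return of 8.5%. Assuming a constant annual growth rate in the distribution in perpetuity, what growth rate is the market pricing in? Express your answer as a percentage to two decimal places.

0.93%

P = D₁/(r−g) ⇒ g = r − D₁/P = 0.085 − £15,100.00/£199,396.46 = 0.009271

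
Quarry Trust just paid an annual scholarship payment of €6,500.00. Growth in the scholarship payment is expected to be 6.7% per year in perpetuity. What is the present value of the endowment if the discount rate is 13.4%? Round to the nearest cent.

D₁ = D₀ × (1 + g) = €6,500.00 × 1.067 = €6,935.5000
Growing perpetuity: P = D₁ / (r − g) = €6,935.5000 / (0.134 − 0.067) = €103,514.93

€103514.93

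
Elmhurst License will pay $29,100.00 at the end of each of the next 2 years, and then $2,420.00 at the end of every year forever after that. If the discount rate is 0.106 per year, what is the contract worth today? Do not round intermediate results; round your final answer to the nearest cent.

$68764.15

PV of 2-year annuity: $29,100.00 × [1 − (1+0.106)^−2] / 0.106 = 50100.38946
Perpetuity value at year 2: $2,420.00 / 0.106 = 22830.18868
PV of perpetuity: 22830.18868 / (1+0.106)^2 = 18663.76454
Total PV = 50100.38946 + 18663.76454 = 68764.15400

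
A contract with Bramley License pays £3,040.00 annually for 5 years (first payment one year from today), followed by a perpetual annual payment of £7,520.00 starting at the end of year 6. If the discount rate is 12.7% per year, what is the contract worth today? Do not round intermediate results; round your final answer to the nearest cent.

PV of 5-year annuity: £3,040.00 × [1 − (1+0.127)^−5] / 0.127 = 10771.11605
Perpetuity value at year 5: £7,520.00 / 0.127 = 59212.59843
PV of perpetuity: 59212.59843 / (1+0.127)^5 = 32568.25872
Total PV = 10771.11605 + 32568.25872 = 43339.37477

£43339.37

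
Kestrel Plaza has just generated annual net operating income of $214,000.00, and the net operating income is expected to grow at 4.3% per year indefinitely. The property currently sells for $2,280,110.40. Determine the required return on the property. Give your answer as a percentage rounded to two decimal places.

D₁ = $214,000.00 × 1.043 = $223,202.0000
P = D₁/(r − g) ⇒ r = D₁/P + g = $223,202.0000/$2,280,110.40 + 0.043 = 0.097891 + 0.043 = 0.140891

14.09%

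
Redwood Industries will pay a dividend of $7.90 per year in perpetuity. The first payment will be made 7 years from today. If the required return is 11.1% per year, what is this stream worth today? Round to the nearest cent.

Value at end of year 6: C / r = $7.90 / 0.111 = $71.1712
Discount to today: PV = $71.1712 / (1 + 0.111)^6 = $71.1712 / 1.880548 = $37.85

$37.85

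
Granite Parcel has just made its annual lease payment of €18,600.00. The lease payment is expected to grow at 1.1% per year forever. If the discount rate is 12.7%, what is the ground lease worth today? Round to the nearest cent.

D₁ = D₀ × (1 + g) = €18,600.00 × 1.011 = €18,804.6000
Growing perpetuity: P = D₁ / (r − g) = €18,804.6000 / (0.127 − 0.011) = €162,108.62

€162108.62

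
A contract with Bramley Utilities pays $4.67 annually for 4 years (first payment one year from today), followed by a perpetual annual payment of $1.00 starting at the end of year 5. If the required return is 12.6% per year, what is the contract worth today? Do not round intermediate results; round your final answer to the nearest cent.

$18.94

PV of 4-year annuity: $4.67 × [1 − (1+0.126)^−4] / 0.126 = 14.00702
Perpetuity value at year 4: $1.00 / 0.126 = 7.93651
PV of perpetuity: 7.93651 / (1+0.126)^4 = 4.93715
Total PV = 14.00702 + 4.93715 = 18.94417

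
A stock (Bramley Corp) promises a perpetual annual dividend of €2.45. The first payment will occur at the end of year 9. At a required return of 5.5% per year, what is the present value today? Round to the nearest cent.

€29.03

Value at end of year 8: C / r = €2.45 / 0.055 = €44.5455
Discount to today: PV = €44.5455 / (1 + 0.055)^8 = €44.5455 / 1.534687 = €29.03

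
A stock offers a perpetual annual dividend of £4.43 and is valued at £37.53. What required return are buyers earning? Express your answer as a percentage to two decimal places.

P = C/r ⇒ r = C/P = £4.43/£37.53 = 0.118039

11.80%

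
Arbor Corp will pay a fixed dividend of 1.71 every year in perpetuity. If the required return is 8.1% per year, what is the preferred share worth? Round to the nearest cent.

Level perpetuity: PV = C / r = 1.71 / 0.081 = 21.11

21.11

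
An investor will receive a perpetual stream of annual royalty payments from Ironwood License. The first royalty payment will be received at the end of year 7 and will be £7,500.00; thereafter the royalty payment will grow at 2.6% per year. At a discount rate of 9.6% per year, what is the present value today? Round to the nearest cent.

Value at end of year 6: C₁ / (r − g) = £7,500.00 / (0.096 − 0.026) = £107,142.8571
Discount to today: PV = £107,142.8571 / (1 + 0.096)^6 = £107,142.8571 / 1.733258 = £61,815.86

£61815.86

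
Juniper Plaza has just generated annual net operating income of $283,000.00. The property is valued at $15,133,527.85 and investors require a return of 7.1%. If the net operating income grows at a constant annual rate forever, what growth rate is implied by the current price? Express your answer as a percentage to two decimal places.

P = D₀(1+g)/(r−g) ⇒ P(r−g) = D₀(1+g) ⇒ g(P+D₀) = P·r − D₀
g = (P·r − D₀)/(P + D₀) = ($15,133,527.85×0.071 − $283,000.00) / ($15,133,527.85 + $283,000.00) = 0.051340

5.13%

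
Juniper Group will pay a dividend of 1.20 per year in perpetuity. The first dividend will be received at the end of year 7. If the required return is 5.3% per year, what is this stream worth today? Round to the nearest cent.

16.61

Value at end of year 6: C / r = 1.20 / 0.053 = 22.6415
Discount to today: PV = 22.6415 / (1 + 0.053)^6 = 22.6415 / 1.363233 = 16.61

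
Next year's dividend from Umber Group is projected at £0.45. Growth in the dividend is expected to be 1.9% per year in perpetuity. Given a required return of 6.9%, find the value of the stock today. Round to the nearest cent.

£9.00

Growing perpetuity: P = D₁ / (r − g) = £0.4500 / (0.069 − 0.019) = £9.00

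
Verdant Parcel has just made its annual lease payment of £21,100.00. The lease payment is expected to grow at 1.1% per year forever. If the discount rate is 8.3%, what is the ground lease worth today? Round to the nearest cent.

D₁ = D₀ × (1 + g) = £21,100.00 × 1.011 = £21,332.1000
Growing perpetuity: P = D₁ / (r − g) = £21,332.1000 / (0.083 − 0.011) = £296,279.17

£296279.17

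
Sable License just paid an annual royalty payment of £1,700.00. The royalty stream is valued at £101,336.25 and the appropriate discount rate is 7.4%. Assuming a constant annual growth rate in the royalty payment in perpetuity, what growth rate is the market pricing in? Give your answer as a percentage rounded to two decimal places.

P = D₀(1+g)/(r−g) ⇒ P(r−g) = D₀(1+g) ⇒ g(P+D₀) = P·r − D₀
g = (P·r − D₀)/(P + D₀) = (£101,336.25×0.074 − £1,700.00) / (£101,336.25 + £1,700.00) = 0.056280

5.63%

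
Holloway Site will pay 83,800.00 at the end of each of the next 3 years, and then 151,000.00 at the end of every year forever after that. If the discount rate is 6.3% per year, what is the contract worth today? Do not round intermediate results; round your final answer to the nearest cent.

PV of 3-year annuity: 83,800.00 × [1 − (1+0.063)^−3] / 0.063 = 222760.88116
Perpetuity value at year 3: 151,000.00 / 0.063 = 2396825.39683
PV of perpetuity: 2396825.39683 / (1+0.063)^3 = 1995430.49163
Total PV = 222760.88116 + 1995430.49163 = 2218191.37279

2218191.37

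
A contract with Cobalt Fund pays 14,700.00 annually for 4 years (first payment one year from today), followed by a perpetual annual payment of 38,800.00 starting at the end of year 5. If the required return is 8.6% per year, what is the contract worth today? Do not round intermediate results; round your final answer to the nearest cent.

372395.09

PV of 4-year annuity: 14,700.00 × [1 − (1+0.086)^−4] / 0.086 = 48045.03204
Perpetuity value at year 4: 38,800.00 / 0.086 = 451162.79070
PV of perpetuity: 451162.79070 / (1+0.086)^4 = 324350.05308
Total PV = 48045.03204 + 324350.05308 = 372395.08512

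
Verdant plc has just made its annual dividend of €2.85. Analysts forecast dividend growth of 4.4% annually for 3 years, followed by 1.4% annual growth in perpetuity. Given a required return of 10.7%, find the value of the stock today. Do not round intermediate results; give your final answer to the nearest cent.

D_1 = 2.97540
D_2 = 3.10632
D_3 = 3.24300
Terminal value at year 3: TV = D_3×(1+g_2)/(r−g_2) = 3.28840/0.093 = 35.35911
P_0 = D_1/(1+r)^1 + D_2/(1+r)^2 + D_3/(1+r)^3 + TV/(1+r)^3
    = 2.68780 + 2.53484 + 2.39058 + 26.06505 = 33.67827

€33.68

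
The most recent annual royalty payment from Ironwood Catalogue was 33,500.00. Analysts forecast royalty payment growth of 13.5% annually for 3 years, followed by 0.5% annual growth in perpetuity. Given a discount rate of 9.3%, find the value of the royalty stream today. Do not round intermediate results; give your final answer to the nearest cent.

536829.21

D_1 = 38022.50000
D_2 = 43155.53750
D_3 = 48981.53506
Terminal value at year 3: TV = D_3×(1+g_2)/(r−g_2) = 49226.44274/0.088 = 559391.39475
P_0 = D_1/(1+r)^1 + D_2/(1+r)^2 + D_3/(1+r)^3 + TV/(1+r)^3
    = 34787.28271 + 36124.03099 + 37512.14563 + 428405.75409 = 536829.21342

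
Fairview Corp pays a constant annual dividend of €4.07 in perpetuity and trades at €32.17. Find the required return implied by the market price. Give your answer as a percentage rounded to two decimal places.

12.65%

P = C/r ⇒ r = C/P = €4.07/€32.17 = 0.126515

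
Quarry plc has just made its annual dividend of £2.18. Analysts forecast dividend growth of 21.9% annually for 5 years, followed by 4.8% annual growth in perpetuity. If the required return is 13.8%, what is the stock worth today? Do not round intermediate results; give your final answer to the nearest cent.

D_1 = 2.65742
D_2 = 3.23939
D_3 = 3.94882
D_4 = 4.81361
D_5 = 5.86780
Terminal value at year 5: TV = D_5×(1+g_2)/(r−g_2) = 6.14945/0.09 = 68.32723
P_0 = D_1/(1+r)^1 + D_2/(1+r)^2 + D_3/(1+r)^3 + D_4/(1+r)^4 + D_5/(1+r)^5 + TV/(1+r)^5
    = 2.33517 + 2.50138 + 2.67942 + 2.87013 + 3.07442 + 35.79996 = 49.26048

£49.26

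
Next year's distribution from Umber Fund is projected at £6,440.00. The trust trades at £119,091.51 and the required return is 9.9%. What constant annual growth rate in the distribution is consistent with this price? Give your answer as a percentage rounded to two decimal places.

4.49%

P = D₁/(r−g) ⇒ g = r − D₁/P = 0.099 − £6,440.00/£119,091.51 = 0.044924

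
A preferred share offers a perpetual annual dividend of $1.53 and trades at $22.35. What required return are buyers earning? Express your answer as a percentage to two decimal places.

6.85%

P = C/r ⇒ r = C/P = $1.53/$22.35 = 0.068456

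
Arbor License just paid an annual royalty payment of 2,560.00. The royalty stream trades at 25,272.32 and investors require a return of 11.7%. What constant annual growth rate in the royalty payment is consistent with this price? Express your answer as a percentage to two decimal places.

1.43%

P = D₀(1+g)/(r−g) ⇒ P(r−g) = D₀(1+g) ⇒ g(P+D₀) = P·r − D₀
g = (P·r − D₀)/(P + D₀) = (25,272.32×0.117 − 2,560.00) / (25,272.32 + 2,560.00) = 0.014259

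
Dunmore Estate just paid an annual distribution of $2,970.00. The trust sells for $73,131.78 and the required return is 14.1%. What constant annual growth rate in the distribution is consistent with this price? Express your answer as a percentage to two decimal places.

9.65%

P = D₀(1+g)/(r−g) ⇒ P(r−g) = D₀(1+g) ⇒ g(P+D₀) = P·r − D₀
g = (P·r − D₀)/(P + D₀) = ($73,131.78×0.141 − $2,970.00) / ($73,131.78 + $2,970.00) = 0.096471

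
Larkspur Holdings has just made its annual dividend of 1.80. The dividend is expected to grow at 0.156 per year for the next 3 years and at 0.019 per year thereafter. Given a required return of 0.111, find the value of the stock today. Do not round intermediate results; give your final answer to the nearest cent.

D_1 = 2.08080
D_2 = 2.40540
D_3 = 2.78065
Terminal value at year 3: TV = D_3×(1+g_2)/(r−g_2) = 2.83348/0.092 = 30.79870
P_0 = D_1/(1+r)^1 + D_2/(1+r)^2 + D_3/(1+r)^3 + TV/(1+r)^3
    = 1.87291 + 1.94877 + 2.02770 + 22.45899 = 28.30836

28.31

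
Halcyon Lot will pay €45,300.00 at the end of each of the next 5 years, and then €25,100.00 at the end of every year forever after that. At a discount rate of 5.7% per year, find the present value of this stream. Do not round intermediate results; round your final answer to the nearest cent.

PV of 5-year annuity: €45,300.00 × [1 − (1+0.057)^−5] / 0.057 = 192387.54235
Perpetuity value at year 5: €25,100.00 / 0.057 = 440350.87719
PV of perpetuity: 440350.87719 / (1+0.057)^5 = 333752.04026
Total PV = 192387.54235 + 333752.04026 = 526139.58261

€526139.58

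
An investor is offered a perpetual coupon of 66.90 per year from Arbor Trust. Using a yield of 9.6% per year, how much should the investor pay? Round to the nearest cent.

696.88

Level perpetuity: PV = C / r = 66.90 / 0.096 = 696.88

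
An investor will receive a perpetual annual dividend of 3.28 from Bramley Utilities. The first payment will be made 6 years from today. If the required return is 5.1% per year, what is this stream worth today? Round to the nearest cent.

Value at end of year 5: C / r = 3.28 / 0.051 = 64.3137
Discount to today: PV = 64.3137 / (1 + 0.051)^5 = 64.3137 / 1.282371 = 50.15

50.15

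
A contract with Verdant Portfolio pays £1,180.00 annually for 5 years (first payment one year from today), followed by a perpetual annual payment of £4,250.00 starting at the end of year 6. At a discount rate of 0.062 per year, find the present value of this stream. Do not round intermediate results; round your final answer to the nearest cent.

£55686.49

PV of 5-year annuity: £1,180.00 × [1 − (1+0.062)^−5] / 0.062 = 4943.66147
Perpetuity value at year 5: £4,250.00 / 0.062 = 68548.38710
PV of perpetuity: 68548.38710 / (1+0.062)^5 = 50742.82673
Total PV = 4943.66147 + 50742.82673 = 55686.48820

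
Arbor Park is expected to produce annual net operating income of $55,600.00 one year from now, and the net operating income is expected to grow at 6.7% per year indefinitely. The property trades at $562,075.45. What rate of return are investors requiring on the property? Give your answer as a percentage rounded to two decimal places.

16.59%

P = D₁/(r − g) ⇒ r = D₁/P + g = $55,600.0000/$562,075.45 + 0.067 = 0.098919 + 0.067 = 0.165919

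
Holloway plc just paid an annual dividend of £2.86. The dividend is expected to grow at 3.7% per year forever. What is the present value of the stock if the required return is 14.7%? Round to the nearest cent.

D₁ = D₀ × (1 + g) = £2.86 × 1.037 = £2.9658
Growing perpetuity: P = D₁ / (r − g) = £2.9658 / (0.147 − 0.037) = £26.96

£26.96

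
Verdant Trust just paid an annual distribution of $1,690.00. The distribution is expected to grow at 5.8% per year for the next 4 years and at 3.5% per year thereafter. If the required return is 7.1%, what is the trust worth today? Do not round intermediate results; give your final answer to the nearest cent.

D_1 = 1788.02000
D_2 = 1891.72516
D_3 = 2001.44522
D_4 = 2117.52904
Terminal value at year 4: TV = D_4×(1+g_2)/(r−g_2) = 2191.64256/0.036 = 60878.95996
P_0 = D_1/(1+r)^1 + D_2/(1+r)^2 + D_3/(1+r)^3 + D_4/(1+r)^4 + TV/(1+r)^4
    = 1669.48646 + 1649.22192 + 1629.20335 + 1609.42778 + 46271.04854 = 52828.38805

$52828.39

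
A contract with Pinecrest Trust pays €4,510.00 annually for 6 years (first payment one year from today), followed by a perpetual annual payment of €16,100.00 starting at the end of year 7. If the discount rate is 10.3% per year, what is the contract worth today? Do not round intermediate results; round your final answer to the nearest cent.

€106273.91

PV of 6-year annuity: €4,510.00 × [1 − (1+0.103)^−6] / 0.103 = 19470.73767
Perpetuity value at year 6: €16,100.00 / 0.103 = 156310.67961
PV of perpetuity: 156310.67961 / (1+0.103)^6 = 86803.16821
Total PV = 19470.73767 + 86803.16821 = 106273.90588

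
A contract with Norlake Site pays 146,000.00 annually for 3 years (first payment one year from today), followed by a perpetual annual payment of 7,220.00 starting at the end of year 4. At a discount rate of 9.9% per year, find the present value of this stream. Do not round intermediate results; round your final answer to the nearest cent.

PV of 3-year annuity: 146,000.00 × [1 − (1+0.099)^−3] / 0.099 = 363720.54972
Perpetuity value at year 3: 7,220.00 / 0.099 = 72929.29293
PV of perpetuity: 72929.29293 / (1+0.099)^3 = 54942.56437
Total PV = 363720.54972 + 54942.56437 = 418663.11410

418663.11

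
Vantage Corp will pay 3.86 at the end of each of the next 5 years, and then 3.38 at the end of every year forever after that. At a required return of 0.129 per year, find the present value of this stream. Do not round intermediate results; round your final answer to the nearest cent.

27.89

PV of 5-year annuity: 3.86 × [1 − (1+0.129)^−5] / 0.129 = 13.60970
Perpetuity value at year 5: 3.38 / 0.129 = 26.20155
PV of perpetuity: 26.20155 / (1+0.129)^5 = 14.28424
Total PV = 13.60970 + 14.28424 = 27.89395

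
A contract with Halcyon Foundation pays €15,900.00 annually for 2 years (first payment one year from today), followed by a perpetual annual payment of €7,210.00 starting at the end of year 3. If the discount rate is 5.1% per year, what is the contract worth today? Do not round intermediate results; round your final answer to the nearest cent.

PV of 2-year annuity: €15,900.00 × [1 − (1+0.051)^−2] / 0.051 = 29522.78696
Perpetuity value at year 2: €7,210.00 / 0.051 = 141372.54902
PV of perpetuity: 141372.54902 / (1+0.051)^2 = 127985.17204
Total PV = 29522.78696 + 127985.17204 = 157507.95900

€157507.96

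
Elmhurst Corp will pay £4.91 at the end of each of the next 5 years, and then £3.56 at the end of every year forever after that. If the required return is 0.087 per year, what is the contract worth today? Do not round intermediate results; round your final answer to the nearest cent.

£46.21

PV of 5-year annuity: £4.91 × [1 − (1+0.087)^−5] / 0.087 = 19.24778
Perpetuity value at year 5: £3.56 / 0.087 = 40.91954
PV of perpetuity: 40.91954 / (1+0.087)^5 = 26.96392
Total PV = 19.24778 + 26.96392 = 46.21170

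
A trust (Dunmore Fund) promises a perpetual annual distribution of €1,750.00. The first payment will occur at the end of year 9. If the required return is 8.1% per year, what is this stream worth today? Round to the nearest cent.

€11586.37

Value at end of year 8: C / r = €1,750.00 / 0.081 = €21,604.9383
Discount to today: PV = €21,604.9383 / (1 + 0.081)^8 = €21,604.9383 / 1.864685 = €11,586.37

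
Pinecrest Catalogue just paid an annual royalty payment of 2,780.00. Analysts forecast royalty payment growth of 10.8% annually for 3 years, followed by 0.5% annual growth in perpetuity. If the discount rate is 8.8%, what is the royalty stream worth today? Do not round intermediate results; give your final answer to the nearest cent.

D_1 = 3080.24000
D_2 = 3412.90592
D_3 = 3781.49976
Terminal value at year 3: TV = D_3×(1+g_2)/(r−g_2) = 3800.40726/0.083 = 45788.03925
P_0 = D_1/(1+r)^1 + D_2/(1+r)^2 + D_3/(1+r)^3 + TV/(1+r)^3
    = 2831.10294 + 2883.14527 + 2936.14427 + 35552.10831 = 44202.50080

44202.50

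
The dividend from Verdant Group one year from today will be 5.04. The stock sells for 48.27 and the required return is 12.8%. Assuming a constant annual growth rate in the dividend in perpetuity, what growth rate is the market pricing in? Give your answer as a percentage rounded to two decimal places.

P = D₁/(r−g) ⇒ g = r − D₁/P = 0.128 − 5.04/48.27 = 0.023587

2.36%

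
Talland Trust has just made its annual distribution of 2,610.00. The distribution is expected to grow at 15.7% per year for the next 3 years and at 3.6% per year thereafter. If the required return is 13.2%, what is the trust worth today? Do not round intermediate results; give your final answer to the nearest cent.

D_1 = 3019.77000
D_2 = 3493.87389
D_3 = 4042.41209
Terminal value at year 3: TV = D_3×(1+g_2)/(r−g_2) = 4187.93893/0.096 = 43624.36381
P_0 = D_1/(1+r)^1 + D_2/(1+r)^2 + D_3/(1+r)^3 + TV/(1+r)^3
    = 2667.64134 + 2726.55568 + 2786.77114 + 30073.90517 = 38254.87334

38254.87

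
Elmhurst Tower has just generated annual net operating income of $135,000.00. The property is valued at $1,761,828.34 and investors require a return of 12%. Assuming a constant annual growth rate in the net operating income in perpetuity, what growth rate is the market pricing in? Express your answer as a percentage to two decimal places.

4.03%

P = D₀(1+g)/(r−g) ⇒ P(r−g) = D₀(1+g) ⇒ g(P+D₀) = P·r − D₀
g = (P·r − D₀)/(P + D₀) = ($1,761,828.34×0.12 − $135,000.00) / ($1,761,828.34 + $135,000.00) = 0.040288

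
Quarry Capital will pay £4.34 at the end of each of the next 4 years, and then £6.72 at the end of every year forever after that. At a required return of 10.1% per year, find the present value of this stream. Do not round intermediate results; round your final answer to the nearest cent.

£59.01

PV of 4-year annuity: £4.34 × [1 − (1+0.101)^−4] / 0.101 = 13.72749
Perpetuity value at year 4: £6.72 / 0.101 = 66.53465
PV of perpetuity: 66.53465 / (1+0.101)^4 = 45.27919
Total PV = 13.72749 + 45.27919 = 59.00668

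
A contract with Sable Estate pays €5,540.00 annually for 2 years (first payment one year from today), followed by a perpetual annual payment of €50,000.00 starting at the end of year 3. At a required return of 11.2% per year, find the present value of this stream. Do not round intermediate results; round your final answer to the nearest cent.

€370491.51

PV of 2-year annuity: €5,540.00 × [1 − (1+0.112)^−2] / 0.112 = 9462.24316
Perpetuity value at year 2: €50,000.00 / 0.112 = 446428.57143
PV of perpetuity: 446428.57143 / (1+0.112)^2 = 361029.26497
Total PV = 9462.24316 + 361029.26497 = 370491.50813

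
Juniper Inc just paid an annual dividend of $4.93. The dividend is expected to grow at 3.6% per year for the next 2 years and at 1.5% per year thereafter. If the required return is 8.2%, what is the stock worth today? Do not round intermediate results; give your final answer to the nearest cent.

$77.71

D_1 = 5.10748
D_2 = 5.29135
Terminal value at year 2: TV = D_2×(1+g_2)/(r−g_2) = 5.37072/0.067 = 80.15999
P_0 = D_1/(1+r)^1 + D_2/(1+r)^2 + TV/(1+r)^2
    = 4.72041 + 4.51972 + 68.47044 = 77.71058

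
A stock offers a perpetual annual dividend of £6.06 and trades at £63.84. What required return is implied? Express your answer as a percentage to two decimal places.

P = C/r ⇒ r = C/P = £6.06/£63.84 = 0.094925

9.49%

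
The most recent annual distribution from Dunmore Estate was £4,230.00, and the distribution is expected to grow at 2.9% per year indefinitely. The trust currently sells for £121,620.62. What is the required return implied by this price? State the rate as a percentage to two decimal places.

6.48%

D₁ = £4,230.00 × 1.029 = £4,352.6700
P = D₁/(r − g) ⇒ r = D₁/P + g = £4,352.6700/£121,620.62 + 0.029 = 0.035789 + 0.029 = 0.064789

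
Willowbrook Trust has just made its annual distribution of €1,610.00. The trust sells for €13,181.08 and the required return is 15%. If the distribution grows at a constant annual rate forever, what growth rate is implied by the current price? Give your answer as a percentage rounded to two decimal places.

2.48%

P = D₀(1+g)/(r−g) ⇒ P(r−g) = D₀(1+g) ⇒ g(P+D₀) = P·r − D₀
g = (P·r − D₀)/(P + D₀) = (€13,181.08×0.15 − €1,610.00) / (€13,181.08 + €1,610.00) = 0.024823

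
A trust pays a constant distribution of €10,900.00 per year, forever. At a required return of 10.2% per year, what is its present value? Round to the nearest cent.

Level perpetuity: PV = C / r = €10,900.00 / 0.102 = €106,862.75

€106862.75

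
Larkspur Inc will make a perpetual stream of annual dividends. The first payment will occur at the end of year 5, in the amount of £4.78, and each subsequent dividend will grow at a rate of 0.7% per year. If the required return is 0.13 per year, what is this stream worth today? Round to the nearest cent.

Value at end of year 4: C₁ / (r − g) = £4.78 / (0.13 − 0.007) = £38.8618
Discount to today: PV = £38.8618 / (1 + 0.13)^4 = £38.8618 / 1.630474 = £23.83

£23.83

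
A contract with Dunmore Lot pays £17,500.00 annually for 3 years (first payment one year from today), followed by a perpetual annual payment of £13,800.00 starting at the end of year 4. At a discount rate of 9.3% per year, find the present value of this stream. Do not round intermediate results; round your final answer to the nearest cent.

PV of 3-year annuity: £17,500.00 × [1 − (1+0.093)^−3] / 0.093 = 44061.87839
Perpetuity value at year 3: £13,800.00 / 0.093 = 148387.09677
PV of perpetuity: 148387.09677 / (1+0.093)^3 = 113641.15839
Total PV = 44061.87839 + 113641.15839 = 157703.03678

£157703.04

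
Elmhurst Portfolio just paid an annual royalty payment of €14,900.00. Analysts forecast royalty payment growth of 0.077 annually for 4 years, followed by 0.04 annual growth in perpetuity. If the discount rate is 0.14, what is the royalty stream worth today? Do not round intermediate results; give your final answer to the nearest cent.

D_1 = 16047.30000
D_2 = 17282.94210
D_3 = 18613.72864
D_4 = 20046.98575
Terminal value at year 4: TV = D_4×(1+g_2)/(r−g_2) = 20848.86518/0.1 = 208488.65177
P_0 = D_1/(1+r)^1 + D_2/(1+r)^2 + D_3/(1+r)^3 + D_4/(1+r)^4 + TV/(1+r)^4
    = 14076.57895 + 13298.66274 + 12563.73664 + 11869.42488 + 123442.01877 = 175250.42198

€175250.42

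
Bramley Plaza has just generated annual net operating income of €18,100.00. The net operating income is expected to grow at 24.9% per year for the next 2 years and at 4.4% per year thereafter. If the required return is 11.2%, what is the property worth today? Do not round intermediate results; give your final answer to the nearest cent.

D_1 = 22606.90000
D_2 = 28236.01810
Terminal value at year 2: TV = D_2×(1+g_2)/(r−g_2) = 29478.40290/0.068 = 433505.92495
P_0 = D_1/(1+r)^1 + D_2/(1+r)^2 + TV/(1+r)^2
    = 20329.94604 + 22834.62465 + 350578.64900 = 393743.21969

€393743.22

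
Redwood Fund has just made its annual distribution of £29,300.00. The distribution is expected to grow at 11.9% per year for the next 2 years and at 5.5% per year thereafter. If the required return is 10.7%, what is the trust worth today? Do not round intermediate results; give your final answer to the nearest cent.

£666965.91

D_1 = 32786.70000
D_2 = 36688.31730
Terminal value at year 2: TV = D_2×(1+g_2)/(r−g_2) = 38706.17475/0.052 = 744349.51445
P_0 = D_1/(1+r)^1 + D_2/(1+r)^2 + TV/(1+r)^2
    = 29617.61518 + 29938.67334 + 607409.62247 = 666965.91099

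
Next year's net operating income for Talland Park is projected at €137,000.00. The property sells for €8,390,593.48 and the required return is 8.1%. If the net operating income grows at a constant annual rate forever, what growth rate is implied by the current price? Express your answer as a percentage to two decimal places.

6.47%

P = D₁/(r−g) ⇒ g = r − D₁/P = 0.081 − €137,000.00/€8,390,593.48 = 0.064672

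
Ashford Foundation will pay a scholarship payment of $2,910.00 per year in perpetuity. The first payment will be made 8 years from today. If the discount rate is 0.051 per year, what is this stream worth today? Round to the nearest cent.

$40281.33

Value at end of year 7: C / r = $2,910.00 / 0.051 = $57,058.8235
Discount to today: PV = $57,058.8235 / (1 + 0.051)^7 = $57,058.8235 / 1.416508 = $40,281.33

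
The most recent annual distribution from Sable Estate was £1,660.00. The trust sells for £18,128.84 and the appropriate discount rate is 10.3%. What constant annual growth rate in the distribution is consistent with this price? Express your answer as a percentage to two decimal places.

P = D₀(1+g)/(r−g) ⇒ P(r−g) = D₀(1+g) ⇒ g(P+D₀) = P·r − D₀
g = (P·r − D₀)/(P + D₀) = (£18,128.84×0.103 − £1,660.00) / (£18,128.84 + £1,660.00) = 0.010474

1.05%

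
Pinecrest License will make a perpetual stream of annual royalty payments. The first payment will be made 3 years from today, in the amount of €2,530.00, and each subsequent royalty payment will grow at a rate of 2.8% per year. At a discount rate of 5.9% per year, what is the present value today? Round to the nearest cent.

Value at end of year 2: C₁ / (r − g) = €2,530.00 / (0.059 − 0.028) = €81,612.9032
Discount to today: PV = €81,612.9032 / (1 + 0.059)^2 = €81,612.9032 / 1.121481 = €72,772.44

€72772.44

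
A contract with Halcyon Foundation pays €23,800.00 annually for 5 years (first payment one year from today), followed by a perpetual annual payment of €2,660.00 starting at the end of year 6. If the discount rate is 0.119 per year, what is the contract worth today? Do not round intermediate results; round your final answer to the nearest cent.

€98747.07

PV of 5-year annuity: €23,800.00 × [1 − (1+0.119)^−5] / 0.119 = 86006.63786
Perpetuity value at year 5: €2,660.00 / 0.119 = 22352.94118
PV of perpetuity: 22352.94118 / (1+0.119)^5 = 12740.43459
Total PV = 86006.63786 + 12740.43459 = 98747.07245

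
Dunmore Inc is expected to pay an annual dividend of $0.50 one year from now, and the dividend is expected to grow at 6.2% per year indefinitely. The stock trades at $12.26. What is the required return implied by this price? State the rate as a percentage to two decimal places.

10.28%

P = D₁/(r − g) ⇒ r = D₁/P + g = $0.5000/$12.26 + 0.062 = 0.040783 + 0.062 = 0.102783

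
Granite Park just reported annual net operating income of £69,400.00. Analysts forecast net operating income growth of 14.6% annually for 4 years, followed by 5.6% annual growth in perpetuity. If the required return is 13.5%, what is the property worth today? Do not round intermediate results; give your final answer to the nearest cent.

£1248556.40

D_1 = 79532.40000
D_2 = 91144.13040
D_3 = 104451.17344
D_4 = 119701.04476
Terminal value at year 4: TV = D_4×(1+g_2)/(r−g_2) = 126404.30327/0.079 = 1600054.47173
P_0 = D_1/(1+r)^1 + D_2/(1+r)^2 + D_3/(1+r)^3 + D_4/(1+r)^4 + TV/(1+r)^4
    = 70072.59912 + 70751.71682 + 71437.41628 + 72129.76128 + 964164.91029 = 1248556.40379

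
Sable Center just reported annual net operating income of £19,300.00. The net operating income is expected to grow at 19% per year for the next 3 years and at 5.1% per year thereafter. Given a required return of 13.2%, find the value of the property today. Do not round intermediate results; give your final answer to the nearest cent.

£354960.51

D_1 = 22967.00000
D_2 = 27330.73000
D_3 = 32523.56870
Terminal value at year 3: TV = D_3×(1+g_2)/(r−g_2) = 34182.27070/0.081 = 422003.34202
P_0 = D_1/(1+r)^1 + D_2/(1+r)^2 + D_3/(1+r)^3 + TV/(1+r)^3
    = 20288.86926 + 21328.40496 + 22421.20310 + 290922.03030 = 354960.50761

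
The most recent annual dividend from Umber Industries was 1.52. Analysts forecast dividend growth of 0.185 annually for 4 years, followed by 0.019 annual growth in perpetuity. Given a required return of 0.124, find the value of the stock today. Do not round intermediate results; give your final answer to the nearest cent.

25.17

D_1 = 1.80120
D_2 = 2.13442
D_3 = 2.52929
D_4 = 2.99721
Terminal value at year 4: TV = D_4×(1+g_2)/(r−g_2) = 3.05416/0.105 = 29.08720
P_0 = D_1/(1+r)^1 + D_2/(1+r)^2 + D_3/(1+r)^3 + D_4/(1+r)^4 + TV/(1+r)^4
    = 1.60249 + 1.68946 + 1.78115 + 1.87781 + 18.22370 = 25.17461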